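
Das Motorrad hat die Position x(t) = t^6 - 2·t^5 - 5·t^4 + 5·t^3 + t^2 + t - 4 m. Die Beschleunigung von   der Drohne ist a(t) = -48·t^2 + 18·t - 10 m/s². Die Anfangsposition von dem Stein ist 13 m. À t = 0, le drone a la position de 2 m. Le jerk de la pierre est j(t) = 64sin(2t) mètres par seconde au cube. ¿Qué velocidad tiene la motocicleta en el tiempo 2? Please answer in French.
Pour résoudre ceci, nous devons prendre 1 dérivée de notre équation de la position x(t) = t^6 - 2·t^5 - 5·t^4 + 5·t^3 + t^2 + t - 4. En dérivant la position, nous obtenons la vitesse: v(t) = 6·t^5 - 10·t^4 - 20·t^3 + 15·t^2 + 2·t + 1. De l'équation de la vitesse v(t) = 6·t^5 - 10·t^4 - 20·t^3 + 15·t^2 + 2·t + 1, nous substituons t = 2 pour obtenir v = -63.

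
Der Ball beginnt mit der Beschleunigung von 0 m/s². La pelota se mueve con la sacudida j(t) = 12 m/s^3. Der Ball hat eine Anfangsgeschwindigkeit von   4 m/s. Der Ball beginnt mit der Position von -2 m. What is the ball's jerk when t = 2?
Using j(t) = 12 and substituting t = 2, we find j = 12.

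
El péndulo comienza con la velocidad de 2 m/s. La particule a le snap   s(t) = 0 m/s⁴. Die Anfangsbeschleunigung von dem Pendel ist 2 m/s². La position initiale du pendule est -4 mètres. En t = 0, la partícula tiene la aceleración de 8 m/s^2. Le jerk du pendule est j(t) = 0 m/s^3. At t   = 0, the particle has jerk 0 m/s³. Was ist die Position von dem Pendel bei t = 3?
Wir müssen das Integral unserer Gleichung für den Ruck j(t) = 0 3-mal finden. Mit ∫j(t)dt und Anwendung von a(0) = 2, finden wir a(t) = 2. Mit ∫a(t)dt und Anwendung von v(0) = 2, finden wir v(t) = 2·t + 2. Mit ∫v(t)dt und Anwendung von x(0) = -4, finden wir x(t) = t^2 + 2·t - 4. Mit x(t) = t^2 + 2·t - 4 und Einsetzen von t = 3, finden wir x = 11.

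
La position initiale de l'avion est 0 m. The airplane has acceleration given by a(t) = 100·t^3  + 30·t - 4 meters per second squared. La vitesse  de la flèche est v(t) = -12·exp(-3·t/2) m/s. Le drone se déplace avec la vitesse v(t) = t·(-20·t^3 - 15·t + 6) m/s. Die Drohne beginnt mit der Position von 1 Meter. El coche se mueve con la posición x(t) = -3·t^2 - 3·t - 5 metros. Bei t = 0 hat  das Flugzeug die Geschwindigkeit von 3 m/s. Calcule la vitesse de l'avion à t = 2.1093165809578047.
Pour résoudre ceci, nous devons prendre 1 primitive de notre équation de l'accélération a(t) = 100·t^3 + 30·t - 4. L'intégrale de l'accélération est la vitesse. En utilisant v(0) = 3, nous obtenons v(t) = 25·t^4 + 15·t^2 - 4·t + 3. En utilisant v(t) = 25·t^4 + 15·t^2 - 4·t + 3 et en substituant t = 2.1093165809578047, nous trouvons v = 556.189153217463.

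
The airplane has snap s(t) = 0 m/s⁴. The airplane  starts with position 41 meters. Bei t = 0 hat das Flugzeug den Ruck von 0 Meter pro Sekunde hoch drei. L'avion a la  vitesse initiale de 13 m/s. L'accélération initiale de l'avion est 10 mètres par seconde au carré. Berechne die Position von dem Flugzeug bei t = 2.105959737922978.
Ausgehend von dem Snap s(t) = 0, nehmen wir 4 Integrale. Durch Integration von dem Snap und Verwendung der Anfangsbedingung j(0) = 0, erhalten wir j(t) = 0. Die Stammfunktion von dem Ruck, mit a(0) = 10, ergibt die Beschleunigung: a(t) = 10. Die Stammfunktion von der Beschleunigung ist die Geschwindigkeit. Mit v(0) = 13 erhalten wir v(t) = 10·t + 13. Die Stammfunktion von der Geschwindigkeit ist die Position. Mit x(0) = 41 erhalten wir x(t) = 5·t^2 + 13·t + 41. Wir haben die Position x(t) = 5·t^2 + 13·t + 41. Durch Einsetzen von t = 2.105959737922978: x(2.105959737922978) = 90.5528086817618.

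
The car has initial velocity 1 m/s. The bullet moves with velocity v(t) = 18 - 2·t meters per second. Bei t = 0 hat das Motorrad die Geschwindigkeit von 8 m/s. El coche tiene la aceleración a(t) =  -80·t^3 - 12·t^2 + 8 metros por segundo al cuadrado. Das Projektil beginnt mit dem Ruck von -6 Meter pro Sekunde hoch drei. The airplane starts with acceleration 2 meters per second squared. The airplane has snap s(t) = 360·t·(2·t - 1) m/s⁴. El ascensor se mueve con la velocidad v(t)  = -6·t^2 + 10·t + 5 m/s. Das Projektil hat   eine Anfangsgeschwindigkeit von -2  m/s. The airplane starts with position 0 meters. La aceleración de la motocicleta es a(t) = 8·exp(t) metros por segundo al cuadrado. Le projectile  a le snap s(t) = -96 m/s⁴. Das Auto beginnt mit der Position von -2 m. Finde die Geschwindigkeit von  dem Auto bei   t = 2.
Wir müssen das Integral unserer Gleichung für die Beschleunigung a(t) = -80·t^3 - 12·t^2 + 8 1-mal finden. Das Integral von der Beschleunigung ist die Geschwindigkeit. Mit v(0) = 1 erhalten wir v(t) = -20·t^4 - 4·t^3 + 8·t + 1. Mit v(t) = -20·t^4 - 4·t^3 + 8·t + 1 und Einsetzen von t = 2, finden wir v = -335.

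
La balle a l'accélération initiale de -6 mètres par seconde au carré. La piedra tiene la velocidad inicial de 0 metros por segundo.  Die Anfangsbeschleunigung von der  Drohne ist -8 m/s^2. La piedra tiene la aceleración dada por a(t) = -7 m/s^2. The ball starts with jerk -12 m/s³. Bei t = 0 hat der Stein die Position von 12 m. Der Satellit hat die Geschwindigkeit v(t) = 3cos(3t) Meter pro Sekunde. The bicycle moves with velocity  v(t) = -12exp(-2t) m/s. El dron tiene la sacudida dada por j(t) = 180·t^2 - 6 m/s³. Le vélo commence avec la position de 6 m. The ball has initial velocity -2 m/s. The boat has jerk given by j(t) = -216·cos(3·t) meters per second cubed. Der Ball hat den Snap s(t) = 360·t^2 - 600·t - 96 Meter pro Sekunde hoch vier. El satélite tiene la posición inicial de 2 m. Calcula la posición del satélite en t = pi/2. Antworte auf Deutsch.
Wir müssen unsere Gleichung für die Geschwindigkeit v(t) = 3·cos(3·t) 1-mal integrieren. Durch Integration von der Geschwindigkeit und Verwendung der Anfangsbedingung x(0) = 2, erhalten wir x(t) = sin(3·t) + 2. Wir haben die Position x(t) = sin(3·t) + 2. Durch Einsetzen von t = pi/2: x(pi/2) = 1.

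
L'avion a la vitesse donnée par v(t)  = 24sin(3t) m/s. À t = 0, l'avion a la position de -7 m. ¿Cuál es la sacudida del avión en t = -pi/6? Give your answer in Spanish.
Debemos derivar nuestra ecuación de la velocidad v(t) = 24·sin(3·t) 2 veces. Derivando la velocidad, obtenemos la aceleración: a(t) = 72·cos(3·t). Tomando d/dt de a(t), encontramos j(t) = -216·sin(3·t). Tenemos la sacudida j(t) = -216·sin(3·t). Sustituyendo t = -pi/6: j(-pi/6) = 216.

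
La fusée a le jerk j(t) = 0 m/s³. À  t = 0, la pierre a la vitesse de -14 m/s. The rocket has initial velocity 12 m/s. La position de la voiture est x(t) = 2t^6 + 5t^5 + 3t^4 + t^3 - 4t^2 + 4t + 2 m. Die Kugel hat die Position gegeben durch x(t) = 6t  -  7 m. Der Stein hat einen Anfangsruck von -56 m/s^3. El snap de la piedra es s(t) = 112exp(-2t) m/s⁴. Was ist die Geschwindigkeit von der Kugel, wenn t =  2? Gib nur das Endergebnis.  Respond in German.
Die Geschwindigkeit bei t = 2 ist v = 6.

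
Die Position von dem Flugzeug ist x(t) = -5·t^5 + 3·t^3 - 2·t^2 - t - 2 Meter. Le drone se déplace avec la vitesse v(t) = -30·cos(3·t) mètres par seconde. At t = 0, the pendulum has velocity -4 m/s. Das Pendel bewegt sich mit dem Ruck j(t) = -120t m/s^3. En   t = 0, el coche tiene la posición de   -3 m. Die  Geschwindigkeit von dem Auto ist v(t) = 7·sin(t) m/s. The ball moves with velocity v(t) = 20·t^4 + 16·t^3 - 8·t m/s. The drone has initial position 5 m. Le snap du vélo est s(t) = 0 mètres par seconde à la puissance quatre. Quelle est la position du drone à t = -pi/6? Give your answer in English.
To find the answer, we compute 1 integral of v(t) = -30·cos(3·t). The antiderivative of velocity is position. Using x(0) = 5, we get x(t) = 5 - 10·sin(3·t). We have position x(t) = 5 - 10·sin(3·t). Substituting t = -pi/6: x(-pi/6) = 15.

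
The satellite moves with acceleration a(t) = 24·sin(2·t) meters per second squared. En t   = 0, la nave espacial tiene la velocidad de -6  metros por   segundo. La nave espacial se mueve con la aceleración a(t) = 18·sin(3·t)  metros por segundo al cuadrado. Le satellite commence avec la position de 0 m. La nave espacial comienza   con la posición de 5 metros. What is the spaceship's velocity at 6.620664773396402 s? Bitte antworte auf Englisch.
We need to integrate our acceleration equation a(t) = 18·sin(3·t) 1 time. The antiderivative of acceleration is velocity. Using v(0) = -6, we get v(t) = -6·cos(3·t). Using v(t) = -6·cos(3·t) and substituting t = 6.620664773396402, we find v = -3.17876537177270.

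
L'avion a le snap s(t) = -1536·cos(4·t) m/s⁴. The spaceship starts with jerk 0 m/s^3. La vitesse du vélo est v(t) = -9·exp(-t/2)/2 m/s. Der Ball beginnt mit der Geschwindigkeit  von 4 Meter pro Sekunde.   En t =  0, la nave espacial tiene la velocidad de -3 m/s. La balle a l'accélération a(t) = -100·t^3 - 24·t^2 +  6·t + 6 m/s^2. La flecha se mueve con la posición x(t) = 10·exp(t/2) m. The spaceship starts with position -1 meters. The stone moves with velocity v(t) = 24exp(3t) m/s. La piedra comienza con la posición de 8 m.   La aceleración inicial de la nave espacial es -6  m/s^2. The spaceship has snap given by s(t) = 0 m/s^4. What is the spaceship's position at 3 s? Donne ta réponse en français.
En partant du snap s(t) = 0, nous prenons 4 intégrales. L'intégrale du snap, avec j(0) = 0, donne le jerk: j(t) = 0. L'intégrale du jerk, avec a(0) = -6, donne l'accélération: a(t) = -6. En prenant ∫a(t)dt et en appliquant v(0) = -3, nous trouvons v(t) = -6·t - 3. L'intégrale de la vitesse, avec x(0) = -1, donne la position: x(t) = -3·t^2 - 3·t - 1. En utilisant x(t) = -3·t^2 - 3·t - 1 et en substituant t = 3, nous trouvons x = -37.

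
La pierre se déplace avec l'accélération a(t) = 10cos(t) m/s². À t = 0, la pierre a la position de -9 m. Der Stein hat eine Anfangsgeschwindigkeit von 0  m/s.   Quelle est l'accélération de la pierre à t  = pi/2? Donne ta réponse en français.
Nous avons l'accélération a(t) = 10·cos(t). En substituant t = pi/2: a(pi/2) = 0.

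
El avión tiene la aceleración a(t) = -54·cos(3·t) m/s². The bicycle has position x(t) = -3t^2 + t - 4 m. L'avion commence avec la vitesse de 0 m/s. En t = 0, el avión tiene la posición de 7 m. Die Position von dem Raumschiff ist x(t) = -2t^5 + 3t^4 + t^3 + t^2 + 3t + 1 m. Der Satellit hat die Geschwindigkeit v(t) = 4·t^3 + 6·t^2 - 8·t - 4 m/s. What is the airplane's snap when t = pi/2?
Starting from acceleration a(t) = -54·cos(3·t), we take 2 derivatives. Taking d/dt of a(t), we find j(t) = 162·sin(3·t). The derivative of jerk gives snap: s(t) = 486·cos(3·t). We have snap s(t) = 486·cos(3·t). Substituting t = pi/2: s(pi/2) = 0.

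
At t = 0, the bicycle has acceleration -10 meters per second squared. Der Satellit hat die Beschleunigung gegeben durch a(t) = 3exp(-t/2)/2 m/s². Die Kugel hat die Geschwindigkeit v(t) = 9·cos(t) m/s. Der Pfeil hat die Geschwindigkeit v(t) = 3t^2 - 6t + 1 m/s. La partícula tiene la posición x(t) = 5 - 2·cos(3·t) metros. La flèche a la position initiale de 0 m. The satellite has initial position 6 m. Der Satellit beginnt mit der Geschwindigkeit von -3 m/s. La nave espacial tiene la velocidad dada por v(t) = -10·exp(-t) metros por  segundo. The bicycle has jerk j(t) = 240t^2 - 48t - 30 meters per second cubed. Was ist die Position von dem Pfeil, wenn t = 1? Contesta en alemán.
Wir müssen unsere Gleichung für die Geschwindigkeit v(t) = 3·t^2 - 6·t + 1 1-mal integrieren. Die Stammfunktion von der Geschwindigkeit ist die Position. Mit x(0) = 0 erhalten wir x(t) = t^3 - 3·t^2 + t. Mit x(t) = t^3 - 3·t^2 + t und Einsetzen von t = 1, finden wir x = -1.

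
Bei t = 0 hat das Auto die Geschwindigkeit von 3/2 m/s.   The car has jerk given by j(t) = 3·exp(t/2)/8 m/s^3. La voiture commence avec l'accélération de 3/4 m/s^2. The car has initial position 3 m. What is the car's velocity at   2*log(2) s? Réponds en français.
Nous devons intégrer notre équation du jerk j(t) = 3·exp(t/2)/8 2 fois. En prenant ∫j(t)dt et en appliquant a(0) = 3/4, nous trouvons a(t) = 3·exp(t/2)/4. En intégrant l'accélération et en utilisant la condition initiale v(0) = 3/2, nous obtenons v(t) = 3·exp(t/2)/2. Nous avons la vitesse v(t) = 3·exp(t/2)/2. En substituant t = 2*log(2): v(2*log(2)) = 3.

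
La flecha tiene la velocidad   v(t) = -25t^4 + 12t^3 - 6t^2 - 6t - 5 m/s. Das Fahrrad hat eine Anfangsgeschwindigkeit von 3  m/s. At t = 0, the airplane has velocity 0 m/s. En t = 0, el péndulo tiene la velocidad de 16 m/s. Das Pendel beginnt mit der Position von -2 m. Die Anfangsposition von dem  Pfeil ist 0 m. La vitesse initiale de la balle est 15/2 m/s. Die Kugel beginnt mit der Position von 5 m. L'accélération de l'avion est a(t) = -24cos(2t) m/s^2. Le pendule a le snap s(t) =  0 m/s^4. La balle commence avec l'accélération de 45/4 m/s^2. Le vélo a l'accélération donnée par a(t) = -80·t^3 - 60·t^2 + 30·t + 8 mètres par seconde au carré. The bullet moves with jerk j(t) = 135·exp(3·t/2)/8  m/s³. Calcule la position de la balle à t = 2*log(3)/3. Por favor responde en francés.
Pour résoudre ceci, nous devons prendre 3 intégrales de notre équation du jerk j(t) = 135·exp(3·t/2)/8. L'intégrale du jerk, avec a(0) = 45/4, donne l'accélération: a(t) = 45·exp(3·t/2)/4. En prenant ∫a(t)dt et en appliquant v(0) = 15/2, nous trouvons v(t) = 15·exp(3·t/2)/2. La primitive de la vitesse, avec x(0) = 5, donne la position: x(t) = 5·exp(3·t/2). Nous avons la position x(t) = 5·exp(3·t/2). En substituant t = 2*log(3)/3: x(2*log(3)/3) = 15.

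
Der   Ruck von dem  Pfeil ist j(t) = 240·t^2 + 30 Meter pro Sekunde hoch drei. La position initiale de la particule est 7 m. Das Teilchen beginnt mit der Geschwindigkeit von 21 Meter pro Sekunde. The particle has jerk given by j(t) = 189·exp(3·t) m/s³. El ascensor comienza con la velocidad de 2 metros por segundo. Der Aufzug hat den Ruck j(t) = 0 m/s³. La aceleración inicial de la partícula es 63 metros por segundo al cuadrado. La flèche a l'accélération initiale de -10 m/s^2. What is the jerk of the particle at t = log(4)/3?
From the given jerk equation j(t) = 189·exp(3·t), we substitute t = log(4)/3 to get j = 756.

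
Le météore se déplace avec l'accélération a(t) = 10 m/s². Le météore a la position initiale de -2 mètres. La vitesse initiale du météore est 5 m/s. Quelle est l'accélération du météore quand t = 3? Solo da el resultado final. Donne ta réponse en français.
La réponse est 10.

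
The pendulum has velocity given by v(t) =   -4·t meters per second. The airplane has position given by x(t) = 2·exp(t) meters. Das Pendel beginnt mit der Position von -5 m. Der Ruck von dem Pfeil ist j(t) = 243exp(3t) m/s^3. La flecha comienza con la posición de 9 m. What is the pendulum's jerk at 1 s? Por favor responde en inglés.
To solve this, we need to take 2 derivatives of our velocity equation v(t) = -4·t. Differentiating velocity, we get acceleration: a(t) = -4. The derivative of acceleration gives jerk: j(t) = 0. From the given jerk equation j(t) = 0, we substitute t = 1 to get j = 0.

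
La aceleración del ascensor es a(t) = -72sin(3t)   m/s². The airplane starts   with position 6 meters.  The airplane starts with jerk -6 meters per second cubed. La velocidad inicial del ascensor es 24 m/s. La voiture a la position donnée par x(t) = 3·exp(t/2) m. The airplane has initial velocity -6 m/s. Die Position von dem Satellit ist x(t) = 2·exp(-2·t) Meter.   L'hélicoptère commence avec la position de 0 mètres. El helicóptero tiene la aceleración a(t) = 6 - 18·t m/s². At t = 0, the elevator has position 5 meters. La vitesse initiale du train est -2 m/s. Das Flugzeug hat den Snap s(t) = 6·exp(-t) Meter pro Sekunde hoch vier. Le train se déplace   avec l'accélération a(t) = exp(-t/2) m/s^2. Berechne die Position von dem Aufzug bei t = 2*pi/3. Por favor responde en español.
Para resolver esto, necesitamos tomar 2 integrales de nuestra ecuación de la aceleración a(t) = -72·sin(3·t). La integral de la aceleración, con v(0) = 24, da la velocidad: v(t) = 24·cos(3·t). La integral de la velocidad, con x(0) = 5, da la posición: x(t) = 8·sin(3·t) + 5. De la ecuación de la posición x(t) = 8·sin(3·t) + 5, sustituimos t = 2*pi/3 para obtener x = 5.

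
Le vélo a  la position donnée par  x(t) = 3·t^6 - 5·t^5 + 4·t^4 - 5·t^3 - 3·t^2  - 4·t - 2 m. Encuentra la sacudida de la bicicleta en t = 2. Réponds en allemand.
Um dies zu lösen, müssen wir 3 Ableitungen unserer Gleichung für die Position x(t) = 3·t^6 - 5·t^5 + 4·t^4 - 5·t^3 - 3·t^2 - 4·t - 2 nehmen. Die Ableitung von der Position ergibt die Geschwindigkeit: v(t) = 18·t^5 - 25·t^4 + 16·t^3 - 15·t^2 - 6·t - 4. Durch Ableiten von der Geschwindigkeit erhalten wir die Beschleunigung: a(t) = 90·t^4 - 100·t^3 + 48·t^2 - 30·t - 6. Die Ableitung von der Beschleunigung ergibt den Ruck: j(t) = 360·t^3 - 300·t^2 + 96·t - 30. Wir haben den Ruck j(t) = 360·t^3 - 300·t^2 + 96·t - 30. Durch Einsetzen von t = 2: j(2) = 1842.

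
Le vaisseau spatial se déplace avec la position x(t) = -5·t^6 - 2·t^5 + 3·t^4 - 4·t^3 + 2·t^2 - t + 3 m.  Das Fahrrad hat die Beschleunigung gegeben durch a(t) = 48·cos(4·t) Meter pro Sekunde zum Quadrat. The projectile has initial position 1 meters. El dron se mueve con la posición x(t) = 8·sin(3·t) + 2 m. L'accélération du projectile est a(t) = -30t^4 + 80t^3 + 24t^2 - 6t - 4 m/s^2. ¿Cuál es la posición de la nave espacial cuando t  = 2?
Usando x(t) = -5·t^6 - 2·t^5 + 3·t^4 - 4·t^3 + 2·t^2 - t + 3 y sustituyendo t = 2, encontramos x = -359.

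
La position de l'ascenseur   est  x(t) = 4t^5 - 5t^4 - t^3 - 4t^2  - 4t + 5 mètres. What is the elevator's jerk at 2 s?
To solve this, we need to take 3 derivatives of our position equation x(t) = 4·t^5 - 5·t^4 - t^3 - 4·t^2 - 4·t + 5. Differentiating position, we get velocity: v(t) = 20·t^4 - 20·t^3 - 3·t^2 - 8·t - 4. Taking d/dt of v(t), we find a(t) = 80·t^3 - 60·t^2 - 6·t - 8. The derivative of acceleration gives jerk: j(t) = 240·t^2 - 120·t - 6. From the given jerk equation j(t) = 240·t^2 - 120·t - 6, we substitute t = 2 to get j = 714.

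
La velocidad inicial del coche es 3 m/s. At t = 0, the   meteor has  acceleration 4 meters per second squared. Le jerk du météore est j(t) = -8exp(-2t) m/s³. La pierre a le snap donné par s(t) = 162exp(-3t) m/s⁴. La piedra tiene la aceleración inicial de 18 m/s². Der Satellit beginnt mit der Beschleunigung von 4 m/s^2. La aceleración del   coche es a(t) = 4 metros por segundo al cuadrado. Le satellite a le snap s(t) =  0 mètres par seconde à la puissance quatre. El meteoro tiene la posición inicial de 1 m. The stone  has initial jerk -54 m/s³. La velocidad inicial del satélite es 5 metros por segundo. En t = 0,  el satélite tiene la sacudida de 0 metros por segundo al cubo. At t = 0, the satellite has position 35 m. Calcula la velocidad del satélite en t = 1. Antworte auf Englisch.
Starting from snap s(t) = 0, we take 3 integrals. Integrating snap and using the initial condition j(0) = 0, we get j(t) = 0. Finding the integral of j(t) and using a(0) = 4: a(t) = 4. Finding the integral of a(t) and using v(0) = 5: v(t) = 4·t + 5. From the given velocity equation v(t) = 4·t + 5, we substitute t = 1 to get v = 9.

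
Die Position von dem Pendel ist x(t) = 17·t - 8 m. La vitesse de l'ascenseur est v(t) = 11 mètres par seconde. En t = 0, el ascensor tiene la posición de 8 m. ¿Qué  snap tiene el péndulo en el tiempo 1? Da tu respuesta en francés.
Pour résoudre ceci, nous devons prendre 4 dérivées de notre équation de la position x(t) = 17·t - 8. La dérivée de la position donne la vitesse: v(t) = 17. En dérivant la vitesse, nous obtenons l'accélération: a(t) = 0. La dérivée de l'accélération donne le jerk: j(t) = 0. En prenant d/dt de j(t), nous trouvons s(t) = 0. Nous avons le snap s(t) = 0. En substituant t = 1: s(1) = 0.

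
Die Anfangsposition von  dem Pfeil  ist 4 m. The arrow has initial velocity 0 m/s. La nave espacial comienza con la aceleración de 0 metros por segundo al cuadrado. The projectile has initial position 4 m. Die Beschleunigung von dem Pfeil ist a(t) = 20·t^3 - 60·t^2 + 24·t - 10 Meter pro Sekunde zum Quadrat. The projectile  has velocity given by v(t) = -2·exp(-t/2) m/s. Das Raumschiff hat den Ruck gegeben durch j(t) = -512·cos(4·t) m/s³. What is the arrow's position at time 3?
We must find the antiderivative of our acceleration equation a(t) = 20·t^3 - 60·t^2 + 24·t - 10 2 times. Integrating acceleration and using the initial condition v(0) = 0, we get v(t) = t·(5·t^3 - 20·t^2 + 12·t - 10). Taking ∫v(t)dt and applying x(0) = 4, we find x(t) = t^5 - 5·t^4 + 4·t^3 - 5·t^2 + 4. We have position x(t) = t^5 - 5·t^4 + 4·t^3 - 5·t^2 + 4. Substituting t = 3: x(3) = -95.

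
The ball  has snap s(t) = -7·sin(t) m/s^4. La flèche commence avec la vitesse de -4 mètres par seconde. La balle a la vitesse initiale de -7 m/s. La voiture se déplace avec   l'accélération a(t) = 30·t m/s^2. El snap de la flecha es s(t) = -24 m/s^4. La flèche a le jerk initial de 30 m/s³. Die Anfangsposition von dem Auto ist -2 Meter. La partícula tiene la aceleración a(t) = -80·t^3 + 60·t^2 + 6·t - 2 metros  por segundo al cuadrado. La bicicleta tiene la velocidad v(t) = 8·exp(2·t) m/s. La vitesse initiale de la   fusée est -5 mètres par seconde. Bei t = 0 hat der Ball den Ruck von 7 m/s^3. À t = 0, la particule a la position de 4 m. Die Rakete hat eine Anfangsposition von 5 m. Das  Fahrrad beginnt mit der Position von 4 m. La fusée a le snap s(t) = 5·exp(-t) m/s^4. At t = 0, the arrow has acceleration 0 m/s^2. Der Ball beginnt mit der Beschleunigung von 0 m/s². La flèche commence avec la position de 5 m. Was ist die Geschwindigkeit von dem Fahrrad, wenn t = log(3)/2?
Aus der Gleichung für die Geschwindigkeit v(t) = 8·exp(2·t), setzen wir t = log(3)/2 ein und erhalten v = 24.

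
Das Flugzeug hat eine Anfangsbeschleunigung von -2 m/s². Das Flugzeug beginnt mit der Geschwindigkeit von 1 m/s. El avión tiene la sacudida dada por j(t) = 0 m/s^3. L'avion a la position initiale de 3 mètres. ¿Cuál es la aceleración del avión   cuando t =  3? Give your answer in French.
Pour résoudre ceci, nous devons prendre 1 intégrale de notre équation du jerk j(t) = 0. L'intégrale du jerk, avec a(0) = -2, donne l'accélération: a(t) = -2. En utilisant a(t) = -2 et en substituant t = 3, nous trouvons a = -2.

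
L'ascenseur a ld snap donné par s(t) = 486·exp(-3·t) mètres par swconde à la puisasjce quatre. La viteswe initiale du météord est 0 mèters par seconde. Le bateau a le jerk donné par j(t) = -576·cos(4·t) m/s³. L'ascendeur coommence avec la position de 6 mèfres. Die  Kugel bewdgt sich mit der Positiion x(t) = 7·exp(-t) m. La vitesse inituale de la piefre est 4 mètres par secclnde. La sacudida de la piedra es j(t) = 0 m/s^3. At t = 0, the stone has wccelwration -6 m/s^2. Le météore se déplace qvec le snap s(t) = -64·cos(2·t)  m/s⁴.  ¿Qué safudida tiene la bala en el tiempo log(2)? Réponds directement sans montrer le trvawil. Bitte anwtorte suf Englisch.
At t = log(2), j = -7/2.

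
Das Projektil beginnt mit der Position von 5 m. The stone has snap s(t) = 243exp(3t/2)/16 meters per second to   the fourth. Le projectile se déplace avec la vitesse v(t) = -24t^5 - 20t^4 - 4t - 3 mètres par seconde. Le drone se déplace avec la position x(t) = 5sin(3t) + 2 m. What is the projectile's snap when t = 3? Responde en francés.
Nous devons dériver notre équation de la vitesse v(t) = -24·t^5 - 20·t^4 - 4·t - 3 3 fois. En dérivant la vitesse, nous obtenons l'accélération: a(t) = -120·t^4 - 80·t^3 - 4. En dérivant l'accélération, nous obtenons le jerk: j(t) = -480·t^3 - 240·t^2. En dérivant le jerk, nous obtenons le snap: s(t) = -1440·t^2 - 480·t. Nous avons le snap s(t) = -1440·t^2 - 480·t. En substituant t = 3: s(3) = -14400.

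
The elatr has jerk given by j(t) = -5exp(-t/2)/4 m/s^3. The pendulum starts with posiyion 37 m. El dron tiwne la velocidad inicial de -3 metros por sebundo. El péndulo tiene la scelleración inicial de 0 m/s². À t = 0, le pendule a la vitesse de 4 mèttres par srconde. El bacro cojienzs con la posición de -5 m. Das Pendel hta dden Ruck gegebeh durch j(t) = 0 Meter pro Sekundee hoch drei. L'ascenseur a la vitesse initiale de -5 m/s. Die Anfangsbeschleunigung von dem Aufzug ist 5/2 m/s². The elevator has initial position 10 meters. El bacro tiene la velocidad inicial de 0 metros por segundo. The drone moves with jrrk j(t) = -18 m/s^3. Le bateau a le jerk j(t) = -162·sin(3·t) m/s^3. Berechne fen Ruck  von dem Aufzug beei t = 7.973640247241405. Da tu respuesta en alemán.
Aus der Gleichung für den Ruck j(t) = -5·exp(-t/2)/4, setzen wir t = 7.973640247241405 ein und erhalten j = -0.0231982931924658.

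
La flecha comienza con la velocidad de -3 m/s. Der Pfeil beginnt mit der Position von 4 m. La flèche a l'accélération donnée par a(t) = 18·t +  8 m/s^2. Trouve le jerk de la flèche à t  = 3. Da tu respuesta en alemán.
Wir müssen unsere Gleichung für die Beschleunigung a(t) = 18·t + 8 1-mal ableiten. Die Ableitung von der Beschleunigung ergibt den Ruck: j(t) = 18. Mit j(t) = 18 und Einsetzen von t = 3, finden wir j = 18.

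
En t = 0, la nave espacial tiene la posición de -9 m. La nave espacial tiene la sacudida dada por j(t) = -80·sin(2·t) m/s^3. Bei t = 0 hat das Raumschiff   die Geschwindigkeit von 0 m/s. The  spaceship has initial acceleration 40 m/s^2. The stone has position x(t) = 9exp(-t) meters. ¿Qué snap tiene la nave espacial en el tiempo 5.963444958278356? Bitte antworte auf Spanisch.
Debemos derivar nuestra ecuación de la sacudida j(t) = -80·sin(2·t) 1 vez. Tomando d/dt de j(t), encontramos s(t) = -160·cos(2·t). Tenemos el snap s(t) = -160·cos(2·t). Sustituyendo t = 5.963444958278356: s(5.963444958278356) = -128.384923939667.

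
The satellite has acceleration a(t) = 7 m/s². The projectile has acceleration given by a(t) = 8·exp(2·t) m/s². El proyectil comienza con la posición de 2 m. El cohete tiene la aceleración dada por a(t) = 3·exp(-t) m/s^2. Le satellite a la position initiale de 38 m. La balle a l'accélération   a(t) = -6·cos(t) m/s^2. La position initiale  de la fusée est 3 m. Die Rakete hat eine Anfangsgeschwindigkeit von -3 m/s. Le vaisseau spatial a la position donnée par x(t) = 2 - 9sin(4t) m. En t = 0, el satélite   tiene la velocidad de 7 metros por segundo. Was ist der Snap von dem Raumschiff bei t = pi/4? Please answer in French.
Pour résoudre ceci, nous devons prendre 4 dérivées de notre équation de la position x(t) = 2 - 9·sin(4·t). En prenant d/dt de x(t), nous trouvons v(t) = -36·cos(4·t). En prenant d/dt de v(t), nous trouvons a(t) = 144·sin(4·t). En prenant d/dt de a(t), nous trouvons j(t) = 576·cos(4·t). En prenant d/dt de j(t), nous trouvons s(t) = -2304·sin(4·t). En utilisant s(t) = -2304·sin(4·t) et en substituant t = pi/4, nous trouvons s = 0.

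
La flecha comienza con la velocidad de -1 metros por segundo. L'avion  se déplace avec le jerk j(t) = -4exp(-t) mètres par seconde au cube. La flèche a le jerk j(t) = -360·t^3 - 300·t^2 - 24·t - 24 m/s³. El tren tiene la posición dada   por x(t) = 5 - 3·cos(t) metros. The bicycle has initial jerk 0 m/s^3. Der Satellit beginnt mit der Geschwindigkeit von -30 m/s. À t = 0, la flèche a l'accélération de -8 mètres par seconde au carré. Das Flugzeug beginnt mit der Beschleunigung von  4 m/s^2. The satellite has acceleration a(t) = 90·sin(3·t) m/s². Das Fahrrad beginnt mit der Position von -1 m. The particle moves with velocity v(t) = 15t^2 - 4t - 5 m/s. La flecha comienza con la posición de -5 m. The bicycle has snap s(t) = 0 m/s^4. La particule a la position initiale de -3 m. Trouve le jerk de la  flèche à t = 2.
Nous avons le jerk j(t) = -360·t^3 - 300·t^2 - 24·t - 24. En substituant t = 2: j(2) = -4152.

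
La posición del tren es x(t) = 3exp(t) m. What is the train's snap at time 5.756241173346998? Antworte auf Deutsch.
Ausgehend von der Position x(t) = 3·exp(t), nehmen wir 4 Ableitungen. Die Ableitung von der Position ergibt die Geschwindigkeit: v(t) = 3·exp(t). Durch Ableiten von der Geschwindigkeit erhalten wir die Beschleunigung: a(t) = 3·exp(t). Mit d/dt von a(t) finden wir j(t) = 3·exp(t). Durch Ableiten von dem Ruck erhalten wir den Snap: s(t) = 3·exp(t). Aus der Gleichung für den Snap s(t) = 3·exp(t), setzen wir t = 5.756241173346998 ein und erhalten s = 948.473131879630.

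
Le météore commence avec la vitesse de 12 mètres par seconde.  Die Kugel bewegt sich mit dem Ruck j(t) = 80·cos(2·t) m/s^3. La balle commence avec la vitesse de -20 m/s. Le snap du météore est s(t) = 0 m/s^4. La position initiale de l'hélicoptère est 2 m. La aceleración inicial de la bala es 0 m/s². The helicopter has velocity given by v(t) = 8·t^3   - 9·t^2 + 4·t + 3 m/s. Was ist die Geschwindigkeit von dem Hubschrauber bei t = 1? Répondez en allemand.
Aus der Gleichung für die Geschwindigkeit v(t) = 8·t^3 - 9·t^2 + 4·t + 3, setzen wir t = 1 ein und erhalten v = 6.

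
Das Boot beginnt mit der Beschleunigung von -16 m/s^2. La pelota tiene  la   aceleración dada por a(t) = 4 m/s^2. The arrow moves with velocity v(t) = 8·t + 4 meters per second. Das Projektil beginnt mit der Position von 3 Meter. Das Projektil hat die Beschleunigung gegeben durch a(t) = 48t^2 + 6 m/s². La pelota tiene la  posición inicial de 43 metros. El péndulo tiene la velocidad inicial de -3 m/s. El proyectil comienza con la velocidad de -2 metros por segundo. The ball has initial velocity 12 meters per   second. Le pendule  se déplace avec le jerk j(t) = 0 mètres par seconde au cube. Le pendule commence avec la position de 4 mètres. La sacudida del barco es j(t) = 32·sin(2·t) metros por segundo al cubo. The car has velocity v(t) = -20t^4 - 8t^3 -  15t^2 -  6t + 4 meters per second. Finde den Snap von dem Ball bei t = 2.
Um dies zu lösen, müssen wir 2 Ableitungen unserer Gleichung für die Beschleunigung a(t) = 4 nehmen. Die Ableitung von der Beschleunigung ergibt den Ruck: j(t) = 0. Durch Ableiten von dem Ruck erhalten wir den Snap: s(t) = 0. Mit s(t) = 0 und Einsetzen von t = 2, finden wir s = 0.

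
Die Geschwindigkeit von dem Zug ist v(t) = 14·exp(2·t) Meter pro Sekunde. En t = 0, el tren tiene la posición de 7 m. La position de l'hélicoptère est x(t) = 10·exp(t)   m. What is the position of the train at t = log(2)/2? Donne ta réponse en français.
Nous devons trouver la primitive de notre équation de la vitesse v(t) = 14·exp(2·t) 1 fois. En intégrant la vitesse et en utilisant la condition initiale x(0) = 7, nous obtenons x(t) = 7·exp(2·t). De l'équation de la position x(t) = 7·exp(2·t), nous substituons t = log(2)/2 pour obtenir x = 14.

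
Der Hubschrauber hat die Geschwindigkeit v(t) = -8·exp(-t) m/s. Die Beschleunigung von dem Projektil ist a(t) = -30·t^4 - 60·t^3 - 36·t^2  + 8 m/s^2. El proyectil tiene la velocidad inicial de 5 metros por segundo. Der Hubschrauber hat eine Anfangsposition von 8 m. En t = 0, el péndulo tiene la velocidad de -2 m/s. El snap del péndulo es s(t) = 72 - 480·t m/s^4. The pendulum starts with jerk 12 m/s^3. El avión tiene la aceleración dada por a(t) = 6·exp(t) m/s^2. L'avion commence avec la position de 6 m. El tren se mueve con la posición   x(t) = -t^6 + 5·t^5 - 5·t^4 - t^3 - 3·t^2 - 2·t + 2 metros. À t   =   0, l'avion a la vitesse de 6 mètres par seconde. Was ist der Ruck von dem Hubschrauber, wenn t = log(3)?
Um dies zu lösen, müssen wir 2 Ableitungen unserer Gleichung für die Geschwindigkeit v(t) = -8·exp(-t) nehmen. Durch Ableiten von der Geschwindigkeit erhalten wir die Beschleunigung: a(t) = 8·exp(-t). Mit d/dt von a(t) finden wir j(t) = -8·exp(-t). Aus der Gleichung für den Ruck j(t) = -8·exp(-t), setzen wir t = log(3) ein und erhalten j = -8/3.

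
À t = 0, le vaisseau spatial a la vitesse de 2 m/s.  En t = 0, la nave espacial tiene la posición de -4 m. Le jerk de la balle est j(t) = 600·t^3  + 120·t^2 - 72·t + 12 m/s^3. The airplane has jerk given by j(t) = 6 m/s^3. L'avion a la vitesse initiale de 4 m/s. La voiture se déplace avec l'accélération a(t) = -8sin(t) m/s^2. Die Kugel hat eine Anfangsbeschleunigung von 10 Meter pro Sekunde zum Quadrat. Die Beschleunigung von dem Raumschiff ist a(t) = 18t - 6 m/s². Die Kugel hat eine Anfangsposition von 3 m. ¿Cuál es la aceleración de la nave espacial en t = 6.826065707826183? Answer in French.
En utilisant a(t) = 18·t - 6 et en substituant t = 6.826065707826183, nous trouvons a = 116.869182740871.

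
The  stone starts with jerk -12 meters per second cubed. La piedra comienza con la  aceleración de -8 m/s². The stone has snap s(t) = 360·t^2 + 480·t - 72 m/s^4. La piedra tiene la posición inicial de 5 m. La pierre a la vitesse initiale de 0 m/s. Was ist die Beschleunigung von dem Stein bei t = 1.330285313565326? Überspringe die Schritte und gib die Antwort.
Die Antwort ist 194.611754478289.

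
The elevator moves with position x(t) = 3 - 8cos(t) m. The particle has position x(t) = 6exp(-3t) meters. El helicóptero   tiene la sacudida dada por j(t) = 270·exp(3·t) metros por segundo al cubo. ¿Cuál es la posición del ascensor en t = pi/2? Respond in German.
Mit x(t) = 3 - 8·cos(t) und Einsetzen von t = pi/2, finden wir x = 3.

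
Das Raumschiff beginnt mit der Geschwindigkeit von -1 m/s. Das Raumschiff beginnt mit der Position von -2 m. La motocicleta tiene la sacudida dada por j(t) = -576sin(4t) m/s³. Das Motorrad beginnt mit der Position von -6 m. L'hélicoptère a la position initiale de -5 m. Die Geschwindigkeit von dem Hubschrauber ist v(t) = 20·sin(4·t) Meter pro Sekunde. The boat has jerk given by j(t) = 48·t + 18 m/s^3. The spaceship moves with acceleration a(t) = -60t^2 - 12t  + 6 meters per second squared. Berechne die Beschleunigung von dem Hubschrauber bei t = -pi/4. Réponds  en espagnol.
Debemos derivar nuestra ecuación de la velocidad v(t) = 20·sin(4·t) 1 vez. Derivando la velocidad, obtenemos la aceleración: a(t) = 80·cos(4·t). De la ecuación de la aceleración a(t) = 80·cos(4·t), sustituimos t = -pi/4 para obtener a = -80.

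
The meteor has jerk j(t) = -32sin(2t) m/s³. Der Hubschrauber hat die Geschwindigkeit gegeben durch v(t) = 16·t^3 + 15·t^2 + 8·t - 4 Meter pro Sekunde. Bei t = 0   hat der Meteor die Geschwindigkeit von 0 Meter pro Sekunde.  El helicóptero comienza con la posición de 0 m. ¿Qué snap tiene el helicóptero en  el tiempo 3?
Para resolver esto, necesitamos tomar 3 derivadas de nuestra ecuación de la velocidad v(t) = 16·t^3 + 15·t^2 + 8·t - 4. La derivada de la velocidad da la aceleración: a(t) = 48·t^2 + 30·t + 8. Derivando la aceleración, obtenemos la sacudida: j(t) = 96·t + 30. Tomando d/dt de j(t), encontramos s(t) = 96. De la ecuación del snap s(t) = 96, sustituimos t = 3 para obtener s = 96.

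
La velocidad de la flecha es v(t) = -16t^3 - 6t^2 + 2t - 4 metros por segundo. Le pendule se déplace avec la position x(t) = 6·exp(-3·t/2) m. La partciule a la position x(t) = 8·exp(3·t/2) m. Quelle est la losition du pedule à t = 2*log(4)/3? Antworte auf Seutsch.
Wir haben die Position x(t) = 6·exp(-3·t/2). Durch Einsetzen von t = 2*log(4)/3: x(2*log(4)/3) = 3/2.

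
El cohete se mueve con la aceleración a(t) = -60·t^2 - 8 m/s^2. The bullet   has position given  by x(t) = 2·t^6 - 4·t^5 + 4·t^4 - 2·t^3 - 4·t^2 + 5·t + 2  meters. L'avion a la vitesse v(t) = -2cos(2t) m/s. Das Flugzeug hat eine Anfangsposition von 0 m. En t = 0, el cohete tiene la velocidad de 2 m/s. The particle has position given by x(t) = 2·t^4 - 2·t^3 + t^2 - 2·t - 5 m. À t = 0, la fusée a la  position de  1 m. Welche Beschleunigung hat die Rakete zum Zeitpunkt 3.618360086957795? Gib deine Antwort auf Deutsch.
Wir haben die Beschleunigung a(t) = -60·t^2 - 8. Durch Einsetzen von t = 3.618360086957795: a(3.618360086957795) = -793.551783133353.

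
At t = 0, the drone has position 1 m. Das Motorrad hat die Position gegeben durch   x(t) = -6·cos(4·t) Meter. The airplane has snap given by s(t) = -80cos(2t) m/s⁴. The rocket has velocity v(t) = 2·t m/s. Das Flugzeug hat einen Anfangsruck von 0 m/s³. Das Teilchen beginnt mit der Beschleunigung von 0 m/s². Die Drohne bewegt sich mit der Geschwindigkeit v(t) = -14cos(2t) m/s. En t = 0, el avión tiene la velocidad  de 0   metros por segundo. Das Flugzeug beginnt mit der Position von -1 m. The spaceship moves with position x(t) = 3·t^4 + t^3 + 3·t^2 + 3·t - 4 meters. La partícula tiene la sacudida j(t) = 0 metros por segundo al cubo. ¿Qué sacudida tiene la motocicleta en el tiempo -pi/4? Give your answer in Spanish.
Partiendo de la posición x(t) = -6·cos(4·t), tomamos 3 derivadas. Derivando la posición, obtenemos la velocidad: v(t) = 24·sin(4·t). Tomando d/dt de v(t), encontramos a(t) = 96·cos(4·t). Tomando d/dt de a(t), encontramos j(t) = -384·sin(4·t). Tenemos la sacudida j(t) = -384·sin(4·t). Sustituyendo t = -pi/4: j(-pi/4) = 0.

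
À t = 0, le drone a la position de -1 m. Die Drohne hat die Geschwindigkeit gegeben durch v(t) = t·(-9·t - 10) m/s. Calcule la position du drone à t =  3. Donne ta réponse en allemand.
Wir müssen das Integral unserer Gleichung für die Geschwindigkeit v(t) = t·(-9·t - 10) 1-mal finden. Mit ∫v(t)dt und Anwendung von x(0) = -1, finden wir x(t) = -3·t^3 - 5·t^2 - 1. Mit x(t) = -3·t^3 - 5·t^2 - 1 und Einsetzen von t = 3, finden wir x = -127.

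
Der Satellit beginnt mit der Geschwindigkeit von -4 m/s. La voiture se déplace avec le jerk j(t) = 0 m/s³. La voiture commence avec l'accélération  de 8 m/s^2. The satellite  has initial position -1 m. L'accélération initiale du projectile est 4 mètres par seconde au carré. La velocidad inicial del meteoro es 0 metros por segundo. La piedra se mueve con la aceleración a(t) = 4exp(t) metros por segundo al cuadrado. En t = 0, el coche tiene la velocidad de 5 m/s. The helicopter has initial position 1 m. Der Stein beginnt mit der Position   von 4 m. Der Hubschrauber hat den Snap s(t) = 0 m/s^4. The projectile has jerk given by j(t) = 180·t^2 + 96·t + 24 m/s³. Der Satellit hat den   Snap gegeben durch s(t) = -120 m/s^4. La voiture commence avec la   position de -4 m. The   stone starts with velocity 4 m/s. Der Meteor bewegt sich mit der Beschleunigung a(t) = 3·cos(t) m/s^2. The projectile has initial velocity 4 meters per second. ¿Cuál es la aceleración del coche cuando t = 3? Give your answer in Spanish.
Debemos encontrar la integral de nuestra ecuación de la sacudida j(t) = 0 1 vez. La antiderivada de la sacudida, con a(0) = 8, da la aceleración: a(t) = 8. Usando a(t) = 8 y sustituyendo t = 3, encontramos a = 8.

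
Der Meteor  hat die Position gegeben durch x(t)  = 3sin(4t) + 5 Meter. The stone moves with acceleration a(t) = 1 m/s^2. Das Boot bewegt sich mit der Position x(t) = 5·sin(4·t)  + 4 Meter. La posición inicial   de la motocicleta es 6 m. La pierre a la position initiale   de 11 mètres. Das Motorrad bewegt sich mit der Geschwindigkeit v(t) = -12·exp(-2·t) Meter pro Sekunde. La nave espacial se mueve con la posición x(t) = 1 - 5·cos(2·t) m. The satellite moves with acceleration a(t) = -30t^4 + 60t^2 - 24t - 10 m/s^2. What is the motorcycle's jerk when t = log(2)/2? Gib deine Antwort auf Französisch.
Pour résoudre ceci, nous devons prendre 2 dérivées de notre équation de la vitesse v(t) = -12·exp(-2·t). La dérivée de la vitesse donne l'accélération: a(t) = 24·exp(-2·t). En prenant d/dt de a(t), nous trouvons j(t) = -48·exp(-2·t). Nous avons le jerk j(t) = -48·exp(-2·t). En substituant t = log(2)/2: j(log(2)/2) = -24.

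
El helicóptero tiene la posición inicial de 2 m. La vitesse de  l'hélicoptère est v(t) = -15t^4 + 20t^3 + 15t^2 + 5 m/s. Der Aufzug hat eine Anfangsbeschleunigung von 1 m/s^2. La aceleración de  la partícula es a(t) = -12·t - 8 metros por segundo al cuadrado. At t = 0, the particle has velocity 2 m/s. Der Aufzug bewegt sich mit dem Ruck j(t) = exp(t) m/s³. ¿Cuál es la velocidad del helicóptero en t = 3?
Tenemos la velocidad v(t) = -15·t^4 + 20·t^3 + 15·t^2 + 5. Sustituyendo t = 3: v(3) = -535.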